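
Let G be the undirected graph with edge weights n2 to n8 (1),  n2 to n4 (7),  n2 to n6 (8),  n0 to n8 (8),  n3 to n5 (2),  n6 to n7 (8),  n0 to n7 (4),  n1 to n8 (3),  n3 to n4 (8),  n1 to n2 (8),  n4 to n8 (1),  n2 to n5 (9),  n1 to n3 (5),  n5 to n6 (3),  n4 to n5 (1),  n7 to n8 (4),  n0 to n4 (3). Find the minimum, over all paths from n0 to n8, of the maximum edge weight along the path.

Some routes from n0 to n8:
n0 -> n7 -> n8: max(4, 4) = 4
n0 -> n4 -> n5 -> n3 -> n1 -> n8: max(3, 1, 2, 5, 3) = 5
n0 -> n4 -> n8: max(3, 1) = 3
n0 -> n7 -> n6 -> n5 -> n4 -> n3 -> n1 -> n8: max(4, 8, 3, 1, 8, 5, 3) = 8
n0 -> n4 -> n2 -> n8: max(3, 7, 1) = 7
The minimum achievable maximum is 3.

3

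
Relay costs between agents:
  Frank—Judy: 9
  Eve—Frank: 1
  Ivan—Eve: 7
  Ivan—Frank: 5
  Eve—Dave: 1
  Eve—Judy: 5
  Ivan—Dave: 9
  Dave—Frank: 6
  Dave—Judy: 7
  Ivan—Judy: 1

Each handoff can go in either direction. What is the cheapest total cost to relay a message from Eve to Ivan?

6

Checking several routes:
Eve→Ivan: 7
Eve→Judy→Ivan: 5 + 1 = 6
Eve→Frank→Ivan: 1 + 5 = 6
Eve→Dave→Judy→Ivan: 1 + 7 + 1 = 9
Shortest: 6.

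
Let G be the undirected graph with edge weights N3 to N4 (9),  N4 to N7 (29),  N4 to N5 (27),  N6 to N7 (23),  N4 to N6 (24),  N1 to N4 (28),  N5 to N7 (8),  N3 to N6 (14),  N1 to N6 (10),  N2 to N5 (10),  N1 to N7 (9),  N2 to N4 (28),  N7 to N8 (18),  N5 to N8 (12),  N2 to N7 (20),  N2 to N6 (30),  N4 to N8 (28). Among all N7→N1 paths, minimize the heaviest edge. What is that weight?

9

Checking several routes:
N7 - N8 - N5 - N4 - N6 - N1: max(18, 12, 27, 24, 10) = 27
N7 - N8 - N5 - N4 - N3 - N6 - N1: max(18, 12, 27, 9, 14, 10) = 27
N7 - N1: max(9) = 9
N7 - N2 - N5 - N4 - N3 - N6 - N1: max(20, 10, 27, 9, 14, 10) = 27
N7 - N6 - N1: max(23, 10) = 23
Smallest bottleneck: 9.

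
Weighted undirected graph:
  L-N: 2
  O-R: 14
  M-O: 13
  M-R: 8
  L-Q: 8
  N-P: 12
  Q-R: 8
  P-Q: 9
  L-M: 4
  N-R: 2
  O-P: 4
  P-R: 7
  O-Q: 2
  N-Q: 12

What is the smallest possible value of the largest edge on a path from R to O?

Comparing a few candidate routes:
R→N→L→Q→O: max(2, 2, 8, 2) = 8
R→P→O: max(7, 4) = 7
R→M→L→Q→O: max(8, 4, 8, 2) = 8
R→Q→O: max(8, 2) = 8
Best route has worst link 7.

7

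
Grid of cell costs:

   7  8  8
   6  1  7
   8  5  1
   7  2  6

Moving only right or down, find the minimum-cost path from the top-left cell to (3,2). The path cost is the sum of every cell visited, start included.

26

Path r0c0 → r1c0 → r1c1 → r2c1 → r2c2 → r3c2: 7 + 6 + 1 + 5 + 1 + 6 = 26.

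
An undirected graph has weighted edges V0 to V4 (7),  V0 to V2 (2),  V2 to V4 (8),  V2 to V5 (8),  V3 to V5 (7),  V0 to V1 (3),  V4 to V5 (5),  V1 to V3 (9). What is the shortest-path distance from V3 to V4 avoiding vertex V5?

Candidate routes:
V3 -> V1 -> V0 -> V4: 9 + 3 + 7 = 19
V3 -> V1 -> V0 -> V2 -> V4: 9 + 3 + 2 + 8 = 22
Best route has total 19.

19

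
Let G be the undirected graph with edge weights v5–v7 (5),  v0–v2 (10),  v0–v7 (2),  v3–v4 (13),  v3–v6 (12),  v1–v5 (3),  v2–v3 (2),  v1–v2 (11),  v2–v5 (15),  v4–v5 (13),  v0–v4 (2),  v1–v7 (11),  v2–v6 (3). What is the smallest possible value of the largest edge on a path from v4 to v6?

10

A few of the v4→v6 routes:
v4-v0-v2-v3-v6: max(2, 10, 2, 12) = 12
v4-v0-v7-v1-v2-v3-v6: max(2, 2, 11, 11, 2, 12) = 12
v4-v0-v7-v1-v2-v6: max(2, 2, 11, 11, 3) = 11
v4-v0-v2-v6: max(2, 10, 3) = 10
v4-v0-v7-v5-v1-v2-v6: max(2, 2, 5, 3, 11, 3) = 11
v4-v0-v7-v5-v1-v2-v3-v6: max(2, 2, 5, 3, 11, 2, 12) = 12
Best route has worst link 10.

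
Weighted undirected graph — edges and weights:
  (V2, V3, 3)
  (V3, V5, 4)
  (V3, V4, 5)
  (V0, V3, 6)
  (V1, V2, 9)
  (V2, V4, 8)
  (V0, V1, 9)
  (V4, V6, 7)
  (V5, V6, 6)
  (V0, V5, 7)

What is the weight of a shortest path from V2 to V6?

Comparing a few candidate routes:
V2 - V3 - V5 - V6: 3 + 4 + 6 = 13
V2 - V3 - V4 - V6: 3 + 5 + 7 = 15
V2 - V4 - V3 - V5 - V6: 8 + 5 + 4 + 6 = 23
V2 - V3 - V0 - V5 - V6: 3 + 6 + 7 + 6 = 22
V2 - V4 - V6: 8 + 7 = 15
Best route has total 13.

13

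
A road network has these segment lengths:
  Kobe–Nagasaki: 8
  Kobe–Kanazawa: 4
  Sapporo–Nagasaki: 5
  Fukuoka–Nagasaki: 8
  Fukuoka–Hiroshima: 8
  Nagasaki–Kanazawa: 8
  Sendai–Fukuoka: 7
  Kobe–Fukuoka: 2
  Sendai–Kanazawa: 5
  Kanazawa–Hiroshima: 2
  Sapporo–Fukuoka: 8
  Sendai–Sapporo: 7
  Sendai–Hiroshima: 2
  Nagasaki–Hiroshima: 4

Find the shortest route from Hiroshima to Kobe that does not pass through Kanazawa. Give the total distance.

A few of the Hiroshima→Kobe routes:
Hiroshima-Sendai-Fukuoka-Kobe: 2 + 7 + 2 = 11
Hiroshima-Nagasaki-Kobe: 4 + 8 = 12
Hiroshima-Fukuoka-Kobe: 8 + 2 = 10
Hiroshima-Sendai-Sapporo-Fukuoka-Kobe: 2 + 7 + 8 + 2 = 19
Hiroshima-Nagasaki-Sapporo-Fukuoka-Kobe: 4 + 5 + 8 + 2 = 19
Hiroshima-Nagasaki-Fukuoka-Kobe: 4 + 8 + 2 = 14
Best route has total 10.

10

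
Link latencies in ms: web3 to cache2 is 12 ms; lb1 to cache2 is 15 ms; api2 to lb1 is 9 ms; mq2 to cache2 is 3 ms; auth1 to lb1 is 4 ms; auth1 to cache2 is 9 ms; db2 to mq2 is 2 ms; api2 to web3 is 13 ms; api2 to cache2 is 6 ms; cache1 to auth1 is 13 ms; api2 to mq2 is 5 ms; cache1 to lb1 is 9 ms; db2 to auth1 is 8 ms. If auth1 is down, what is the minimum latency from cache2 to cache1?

Candidate routes:
cache2→api2→lb1→cache1: 6 + 9 + 9 = 24
cache2→mq2→api2→lb1→cache1: 3 + 5 + 9 + 9 = 26
cache2→web3→api2→lb1→cache1: 12 + 13 + 9 + 9 = 43
cache2→lb1→cache1: 15 + 9 = 24
The minimum is 24 ms.

24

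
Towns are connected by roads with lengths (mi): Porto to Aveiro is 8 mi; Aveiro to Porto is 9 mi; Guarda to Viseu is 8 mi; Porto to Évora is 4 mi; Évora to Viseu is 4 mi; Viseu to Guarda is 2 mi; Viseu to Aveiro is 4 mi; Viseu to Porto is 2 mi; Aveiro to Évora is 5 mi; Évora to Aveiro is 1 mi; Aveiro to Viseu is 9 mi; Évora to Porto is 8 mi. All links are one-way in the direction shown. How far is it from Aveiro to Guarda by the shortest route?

Routes from Aveiro to Guarda:
Aveiro→Viseu→Guarda: 9 + 2 = 11
Aveiro→Évora→Viseu→Guarda: 5 + 4 + 2 = 11
Aveiro→Porto→Évora→Viseu→Guarda: 9 + 4 + 4 + 2 = 19
Shortest: 11 mi.

11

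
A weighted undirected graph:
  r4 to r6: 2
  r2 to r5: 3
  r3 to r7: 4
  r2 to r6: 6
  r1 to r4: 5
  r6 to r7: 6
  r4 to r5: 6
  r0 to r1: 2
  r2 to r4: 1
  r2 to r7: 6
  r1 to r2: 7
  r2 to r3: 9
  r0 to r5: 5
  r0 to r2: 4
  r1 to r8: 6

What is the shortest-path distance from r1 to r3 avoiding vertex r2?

Paths from r1 to r3 avoiding r2:
r1-r4-r6-r7-r3: 5 + 2 + 6 + 4 = 17
r1-r0-r5-r4-r6-r7-r3: 2 + 5 + 6 + 2 + 6 + 4 = 25
Best route has total 17.

17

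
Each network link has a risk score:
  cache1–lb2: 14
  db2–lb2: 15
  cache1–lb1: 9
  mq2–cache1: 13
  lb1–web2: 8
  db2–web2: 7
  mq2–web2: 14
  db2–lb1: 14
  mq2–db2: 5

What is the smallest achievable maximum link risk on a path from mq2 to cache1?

Checking several routes:
mq2 → web2 → db2 → lb1 → cache1: max(14, 7, 14, 9) = 14
mq2 → db2 → web2 → lb1 → cache1: max(5, 7, 8, 9) = 9
mq2 → cache1: max(13) = 13
Best route has worst link 9.

9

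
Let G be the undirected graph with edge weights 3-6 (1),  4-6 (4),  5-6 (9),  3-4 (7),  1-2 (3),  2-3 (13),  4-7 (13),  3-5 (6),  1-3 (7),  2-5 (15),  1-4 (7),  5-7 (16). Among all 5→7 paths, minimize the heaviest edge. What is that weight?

13

Comparing a few candidate routes:
5→6→3→1→4→7: max(9, 1, 7, 7, 13) = 13
5→6→3→4→7: max(9, 1, 7, 13) = 13
5→6→3→2→1→4→7: max(9, 1, 13, 3, 7, 13) = 13
Smallest bottleneck: 13.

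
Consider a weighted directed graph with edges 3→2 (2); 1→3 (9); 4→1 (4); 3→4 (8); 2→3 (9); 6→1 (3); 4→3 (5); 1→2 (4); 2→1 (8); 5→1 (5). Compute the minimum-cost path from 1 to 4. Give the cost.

Candidate routes:
1→3→4: 9 + 8 = 17
1→2→3→4: 4 + 9 + 8 = 21
Shortest: 17.

17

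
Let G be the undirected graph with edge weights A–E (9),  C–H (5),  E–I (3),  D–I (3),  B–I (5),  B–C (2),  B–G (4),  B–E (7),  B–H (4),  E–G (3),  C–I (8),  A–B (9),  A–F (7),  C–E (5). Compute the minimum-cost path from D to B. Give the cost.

8

Comparing a few candidate routes:
D→I→B: 3 + 5 = 8
D→I→C→B: 3 + 8 + 2 = 13
D→I→E→C→B: 3 + 3 + 5 + 2 = 13
D→I→E→G→B: 3 + 3 + 3 + 4 = 13
Best route has total 8.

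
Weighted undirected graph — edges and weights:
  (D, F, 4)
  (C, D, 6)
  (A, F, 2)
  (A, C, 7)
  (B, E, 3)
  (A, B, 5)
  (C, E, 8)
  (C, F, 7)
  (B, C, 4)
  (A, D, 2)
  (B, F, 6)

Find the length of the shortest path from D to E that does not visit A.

Some routes from D to E avoiding A:
D - F - B - E: 4 + 6 + 3 = 13
D - C - B - E: 6 + 4 + 3 = 13
D - C - E: 6 + 8 = 14
The minimum is 13.

13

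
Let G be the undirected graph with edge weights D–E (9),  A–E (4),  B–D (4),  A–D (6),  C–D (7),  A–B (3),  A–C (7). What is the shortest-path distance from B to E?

Candidate routes:
B - D - E: 4 + 9 = 13
B - A - E: 3 + 4 = 7
B - D - C - A - E: 4 + 7 + 7 + 4 = 22
B - D - A - E: 4 + 6 + 4 = 14
B - A - D - E: 3 + 6 + 9 = 18
B - A - C - D - E: 3 + 7 + 7 + 9 = 26
Shortest: 7.

7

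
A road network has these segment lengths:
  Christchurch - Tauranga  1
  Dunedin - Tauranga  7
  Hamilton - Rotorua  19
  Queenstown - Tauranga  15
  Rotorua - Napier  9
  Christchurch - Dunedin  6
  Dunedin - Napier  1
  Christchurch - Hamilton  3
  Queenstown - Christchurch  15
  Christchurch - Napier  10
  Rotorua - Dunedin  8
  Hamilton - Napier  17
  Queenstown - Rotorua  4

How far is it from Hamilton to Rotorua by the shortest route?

17

Some routes from Hamilton to Rotorua:
Hamilton → Rotorua: 19
Hamilton → Christchurch → Tauranga → Dunedin → Rotorua: 3 + 1 + 7 + 8 = 19
Hamilton → Christchurch → Tauranga → Dunedin → Napier → Rotorua: 3 + 1 + 7 + 1 + 9 = 21
Hamilton → Christchurch → Dunedin → Rotorua: 3 + 6 + 8 = 17
Hamilton → Christchurch → Dunedin → Napier → Rotorua: 3 + 6 + 1 + 9 = 19
The minimum is 17.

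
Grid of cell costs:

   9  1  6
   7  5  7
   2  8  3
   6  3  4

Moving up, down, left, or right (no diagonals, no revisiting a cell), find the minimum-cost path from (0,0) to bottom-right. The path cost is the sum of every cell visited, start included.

Take (0,0) -> (0,1) -> (1,1) -> (1,2) -> (2,2) -> (3,2) for a total of 9 + 1 + 5 + 7 + 3 + 4 = 29.

29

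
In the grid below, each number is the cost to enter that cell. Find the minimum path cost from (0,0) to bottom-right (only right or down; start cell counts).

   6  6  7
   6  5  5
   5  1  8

26

One optimal route is (0,0) (0,1) (1,1) (2,1) (2,2).
Its cost is 6 + 6 + 5 + 1 + 8 = 26.
(Top row then right column would cost 32.)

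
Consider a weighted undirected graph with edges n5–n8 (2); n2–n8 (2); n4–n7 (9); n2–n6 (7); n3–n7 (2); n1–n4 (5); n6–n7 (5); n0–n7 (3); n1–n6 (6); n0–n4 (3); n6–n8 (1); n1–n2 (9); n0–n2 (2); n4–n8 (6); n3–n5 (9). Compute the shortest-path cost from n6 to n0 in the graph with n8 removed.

8

Checking several routes:
n6 -> n2 -> n0: 7 + 2 = 9
n6 -> n7 -> n0: 5 + 3 = 8
n6 -> n1 -> n4 -> n0: 6 + 5 + 3 = 14
The minimum is 8.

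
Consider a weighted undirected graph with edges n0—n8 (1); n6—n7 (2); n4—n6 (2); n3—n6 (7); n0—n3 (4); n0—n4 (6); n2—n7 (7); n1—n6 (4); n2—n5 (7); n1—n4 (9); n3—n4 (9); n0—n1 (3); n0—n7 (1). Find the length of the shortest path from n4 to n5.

18

Some routes from n4 to n5:
n4 -> n0 -> n7 -> n2 -> n5: 6 + 1 + 7 + 7 = 21
n4 -> n6 -> n7 -> n2 -> n5: 2 + 2 + 7 + 7 = 18
n4 -> n6 -> n1 -> n0 -> n7 -> n2 -> n5: 2 + 4 + 3 + 1 + 7 + 7 = 24
n4 -> n1 -> n0 -> n7 -> n2 -> n5: 9 + 3 + 1 + 7 + 7 = 27
Shortest: 18.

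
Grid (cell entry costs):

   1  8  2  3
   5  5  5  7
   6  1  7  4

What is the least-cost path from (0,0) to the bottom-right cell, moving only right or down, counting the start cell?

Take r0c0→r1c0→r1c1→r2c1→r2c2→r2c3 for a total of 1 + 5 + 5 + 1 + 7 + 4 = 23.
(Top row then right column would cost 25.)

23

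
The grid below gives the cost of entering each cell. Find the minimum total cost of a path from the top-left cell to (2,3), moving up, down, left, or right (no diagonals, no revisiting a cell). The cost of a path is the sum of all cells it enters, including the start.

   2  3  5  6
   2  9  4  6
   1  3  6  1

Best path: r0c0 → r1c0 → r2c0 → r2c1 → r2c2 → r2c3
Cost: 2 + 2 + 1 + 3 + 6 + 1 = 15

15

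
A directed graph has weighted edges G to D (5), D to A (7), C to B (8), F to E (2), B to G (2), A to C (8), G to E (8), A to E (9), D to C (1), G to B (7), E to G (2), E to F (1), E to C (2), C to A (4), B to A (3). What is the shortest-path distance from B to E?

Candidate routes:
B -> G -> E: 2 + 8 = 10
B -> G -> D -> C -> A -> E: 2 + 5 + 1 + 4 + 9 = 21
B -> A -> E: 3 + 9 = 12
B -> G -> D -> A -> E: 2 + 5 + 7 + 9 = 23
Shortest: 10.

10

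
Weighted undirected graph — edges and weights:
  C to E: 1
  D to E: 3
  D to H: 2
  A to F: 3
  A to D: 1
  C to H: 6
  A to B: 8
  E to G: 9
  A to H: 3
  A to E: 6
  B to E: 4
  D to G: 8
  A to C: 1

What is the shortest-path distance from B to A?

6

Some routes from B to A:
B-A: 8
B-E-D-A: 4 + 3 + 1 = 8
B-E-C-A: 4 + 1 + 1 = 6
The minimum is 6.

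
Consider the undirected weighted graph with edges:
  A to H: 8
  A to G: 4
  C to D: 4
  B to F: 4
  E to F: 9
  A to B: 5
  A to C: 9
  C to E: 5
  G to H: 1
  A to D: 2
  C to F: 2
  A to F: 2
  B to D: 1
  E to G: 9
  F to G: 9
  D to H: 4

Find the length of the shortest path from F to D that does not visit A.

5

A few of the F→D routes:
F - B - D: 4 + 1 = 5
F - G - H - D: 9 + 1 + 4 = 14
F - C - D: 2 + 4 = 6
Best route has total 5.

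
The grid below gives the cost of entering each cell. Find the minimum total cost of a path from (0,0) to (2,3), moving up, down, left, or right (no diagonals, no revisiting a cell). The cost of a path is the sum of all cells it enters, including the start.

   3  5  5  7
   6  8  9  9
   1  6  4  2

22

Best path: r0c0 → r1c0 → r2c0 → r2c1 → r2c2 → r2c3
Cost: 3 + 6 + 1 + 6 + 4 + 2 = 22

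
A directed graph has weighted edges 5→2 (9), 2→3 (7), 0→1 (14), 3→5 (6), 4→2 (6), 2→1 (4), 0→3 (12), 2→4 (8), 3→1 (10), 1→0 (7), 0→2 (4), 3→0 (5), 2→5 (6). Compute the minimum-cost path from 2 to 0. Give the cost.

11

Routes from 2 to 0:
2-3-0: 7 + 5 = 12
2-1-0: 4 + 7 = 11
2-3-1-0: 7 + 10 + 7 = 24
The minimum is 11.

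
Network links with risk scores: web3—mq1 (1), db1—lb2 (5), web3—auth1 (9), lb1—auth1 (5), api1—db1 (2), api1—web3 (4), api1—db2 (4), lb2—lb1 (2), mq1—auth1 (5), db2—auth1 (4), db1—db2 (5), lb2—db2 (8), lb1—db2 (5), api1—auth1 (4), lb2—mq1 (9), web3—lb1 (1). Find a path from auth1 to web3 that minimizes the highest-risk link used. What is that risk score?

4

Comparing a few candidate routes:
auth1 - mq1 - web3: max(5, 1) = 5
auth1 - db2 - api1 - web3: max(4, 4, 4) = 4
auth1 - api1 - web3: max(4, 4) = 4
auth1 - lb1 - lb2 - db1 - api1 - web3: max(5, 2, 5, 2, 4) = 5
Smallest bottleneck: 4.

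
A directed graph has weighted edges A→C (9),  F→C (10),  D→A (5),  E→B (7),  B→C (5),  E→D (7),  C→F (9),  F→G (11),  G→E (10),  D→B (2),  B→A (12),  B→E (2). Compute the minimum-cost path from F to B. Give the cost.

28

Routes from F to B:
F-G-E-B: 11 + 10 + 7 = 28
F-G-E-D-B: 11 + 10 + 7 + 2 = 30
Shortest: 28.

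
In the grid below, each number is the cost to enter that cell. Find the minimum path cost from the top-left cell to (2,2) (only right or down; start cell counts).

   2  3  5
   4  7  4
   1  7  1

Take r0c0 r0c1 r0c2 r1c2 r2c2 for a total of 2 + 3 + 5 + 4 + 1 = 15.

15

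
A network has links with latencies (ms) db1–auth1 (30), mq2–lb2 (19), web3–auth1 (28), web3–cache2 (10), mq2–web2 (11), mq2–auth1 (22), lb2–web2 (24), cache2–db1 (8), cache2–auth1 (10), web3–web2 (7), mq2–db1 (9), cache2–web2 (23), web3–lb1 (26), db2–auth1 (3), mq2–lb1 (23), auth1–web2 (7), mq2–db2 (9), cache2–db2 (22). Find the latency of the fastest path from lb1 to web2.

A few of the lb1→web2 routes:
lb1 -> web3 -> cache2 -> auth1 -> web2: 26 + 10 + 10 + 7 = 53
lb1 -> mq2 -> auth1 -> web2: 23 + 22 + 7 = 52
lb1 -> mq2 -> web2: 23 + 11 = 34
lb1 -> mq2 -> db1 -> cache2 -> auth1 -> web2: 23 + 9 + 8 + 10 + 7 = 57
lb1 -> mq2 -> db2 -> auth1 -> web2: 23 + 9 + 3 + 7 = 42
lb1 -> web3 -> web2: 26 + 7 = 33
The minimum is 33 ms.

33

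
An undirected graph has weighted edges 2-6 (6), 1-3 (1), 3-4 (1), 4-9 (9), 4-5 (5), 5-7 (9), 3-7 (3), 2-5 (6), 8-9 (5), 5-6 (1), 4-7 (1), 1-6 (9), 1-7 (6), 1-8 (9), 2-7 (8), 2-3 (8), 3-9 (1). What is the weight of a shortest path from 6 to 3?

A few of the 6→3 routes:
6 - 5 - 4 - 3: 1 + 5 + 1 = 7
6 - 5 - 7 - 4 - 3: 1 + 9 + 1 + 1 = 12
6 - 5 - 4 - 7 - 3: 1 + 5 + 1 + 3 = 10
6 - 5 - 7 - 3: 1 + 9 + 3 = 13
6 - 1 - 3: 9 + 1 = 10
Best route has total 7.

7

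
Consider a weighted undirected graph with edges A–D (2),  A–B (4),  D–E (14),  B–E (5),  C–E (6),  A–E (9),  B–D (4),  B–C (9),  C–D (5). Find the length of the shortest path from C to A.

A few of the C→A routes:
C→E→A: 6 + 9 = 15
C→D→A: 5 + 2 = 7
C→E→B→A: 6 + 5 + 4 = 15
C→D→B→A: 5 + 4 + 4 = 13
C→B→A: 9 + 4 = 13
The minimum is 7.

7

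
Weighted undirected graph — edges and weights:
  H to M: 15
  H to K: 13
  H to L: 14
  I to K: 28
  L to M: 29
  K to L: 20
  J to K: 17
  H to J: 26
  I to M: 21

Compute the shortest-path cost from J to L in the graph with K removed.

Paths from J to L avoiding K:
J→H→M→L: 26 + 15 + 29 = 70
J→H→L: 26 + 14 = 40
Shortest: 40.

40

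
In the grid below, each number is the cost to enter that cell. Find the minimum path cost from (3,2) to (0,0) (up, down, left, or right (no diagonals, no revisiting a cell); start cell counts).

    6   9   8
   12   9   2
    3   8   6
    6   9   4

Path [3,2] → [2,2] → [1,2] → [0,2] → [0,1] → [0,0]: 4 + 6 + 2 + 8 + 9 + 6 = 35.

35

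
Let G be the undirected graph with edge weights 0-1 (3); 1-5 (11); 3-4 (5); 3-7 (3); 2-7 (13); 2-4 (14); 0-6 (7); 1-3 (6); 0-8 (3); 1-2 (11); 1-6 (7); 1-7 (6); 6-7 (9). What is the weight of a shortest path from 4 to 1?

Comparing a few candidate routes:
4 → 3 → 1: 5 + 6 = 11
4 → 3 → 7 → 1: 5 + 3 + 6 = 14
4 → 3 → 7 → 6 → 1: 5 + 3 + 9 + 7 = 24
The minimum is 11.

11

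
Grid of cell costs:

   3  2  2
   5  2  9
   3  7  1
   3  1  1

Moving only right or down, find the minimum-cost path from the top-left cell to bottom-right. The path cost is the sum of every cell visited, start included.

16

Cheapest: [0,0]→[0,1]→[1,1]→[2,1]→[2,2]→[3,2]
  3 + 2 + 2 + 7 + 1 + 1 = 16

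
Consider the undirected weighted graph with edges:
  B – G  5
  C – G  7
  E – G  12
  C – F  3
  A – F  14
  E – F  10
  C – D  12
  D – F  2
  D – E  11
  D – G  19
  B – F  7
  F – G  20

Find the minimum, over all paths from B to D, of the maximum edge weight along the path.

7

A few of the B→D routes:
B-F-E-D: max(7, 10, 11) = 11
B-G-C-F-D: max(5, 7, 3, 2) = 7
B-F-D: max(7, 2) = 7
Best route has worst link 7.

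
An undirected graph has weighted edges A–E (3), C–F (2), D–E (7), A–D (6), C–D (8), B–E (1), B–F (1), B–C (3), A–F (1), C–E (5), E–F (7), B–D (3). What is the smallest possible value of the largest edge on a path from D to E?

3

Checking several routes:
D→B→C→F→A→E: max(3, 3, 2, 1, 3) = 3
D→B→E: max(3, 1) = 3
D→B→F→A→E: max(3, 1, 1, 3) = 3
D→B→F→C→E: max(3, 1, 2, 5) = 5
D→B→C→E: max(3, 3, 5) = 5
Best route has worst link 3.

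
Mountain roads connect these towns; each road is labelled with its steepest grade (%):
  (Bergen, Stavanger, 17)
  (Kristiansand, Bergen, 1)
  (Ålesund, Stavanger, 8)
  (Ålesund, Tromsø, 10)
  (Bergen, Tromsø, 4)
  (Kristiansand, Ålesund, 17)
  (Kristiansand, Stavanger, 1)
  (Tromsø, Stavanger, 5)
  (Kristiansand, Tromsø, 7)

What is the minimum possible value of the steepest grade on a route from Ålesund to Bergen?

A few of the Ålesund→Bergen routes:
Ålesund→Stavanger→Tromsø→Bergen: max(8, 5, 4) = 8
Ålesund→Stavanger→Kristiansand→Tromsø→Bergen: max(8, 1, 7, 4) = 8
Ålesund→Tromsø→Kristiansand→Bergen: max(10, 7, 1) = 10
Ålesund→Stavanger→Kristiansand→Bergen: max(8, 1, 1) = 8
Ålesund→Stavanger→Tromsø→Kristiansand→Bergen: max(8, 5, 7, 1) = 8
The minimum achievable maximum is 8%.

8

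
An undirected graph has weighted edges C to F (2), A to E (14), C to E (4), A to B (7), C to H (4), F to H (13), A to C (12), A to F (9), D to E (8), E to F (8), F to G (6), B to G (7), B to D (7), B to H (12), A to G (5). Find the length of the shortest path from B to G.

7

Checking several routes:
B-A-G: 7 + 5 = 12
B-G: 7
B-A-F-G: 7 + 9 + 6 = 22
Best route has total 7.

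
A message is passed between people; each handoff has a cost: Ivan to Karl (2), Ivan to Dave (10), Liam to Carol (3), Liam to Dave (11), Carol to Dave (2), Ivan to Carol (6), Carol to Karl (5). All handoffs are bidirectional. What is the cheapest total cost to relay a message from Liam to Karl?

8

Some routes from Liam to Karl:
Liam→Carol→Ivan→Karl: 3 + 6 + 2 = 11
Liam→Carol→Karl: 3 + 5 = 8
Liam→Carol→Dave→Ivan→Karl: 3 + 2 + 10 + 2 = 17
Shortest: 8.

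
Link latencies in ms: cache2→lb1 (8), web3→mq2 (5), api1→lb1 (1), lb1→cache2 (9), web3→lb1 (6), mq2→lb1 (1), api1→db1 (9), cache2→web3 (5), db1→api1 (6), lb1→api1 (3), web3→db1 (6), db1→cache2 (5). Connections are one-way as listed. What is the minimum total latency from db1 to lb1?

Routes from db1 to lb1:
db1→api1→lb1: 6 + 1 = 7
db1→cache2→web3→mq2→lb1: 5 + 5 + 5 + 1 = 16
db1→cache2→lb1: 5 + 8 = 13
db1→cache2→web3→lb1: 5 + 5 + 6 = 16
Best route has total 7 ms.

7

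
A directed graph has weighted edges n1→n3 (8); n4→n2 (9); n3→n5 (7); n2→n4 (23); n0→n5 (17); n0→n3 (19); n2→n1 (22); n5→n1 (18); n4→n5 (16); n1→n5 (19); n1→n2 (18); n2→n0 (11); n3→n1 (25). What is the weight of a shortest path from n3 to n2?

43

Routes from n3 to n2:
n3 -> n5 -> n1 -> n2: 7 + 18 + 18 = 43
n3 -> n1 -> n2: 25 + 18 = 43
The minimum is 43.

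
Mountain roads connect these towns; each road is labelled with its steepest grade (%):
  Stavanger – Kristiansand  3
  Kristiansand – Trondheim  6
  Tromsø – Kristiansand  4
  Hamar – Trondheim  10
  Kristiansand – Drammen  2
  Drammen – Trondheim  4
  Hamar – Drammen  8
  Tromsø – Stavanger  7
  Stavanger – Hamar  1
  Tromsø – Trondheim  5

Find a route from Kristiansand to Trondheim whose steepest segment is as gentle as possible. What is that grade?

4

Checking several routes:
Kristiansand - Trondheim: max(6) = 6
Kristiansand - Drammen - Trondheim: max(2, 4) = 4
Kristiansand - Tromsø - Trondheim: max(4, 5) = 5
Best route has worst link 4%.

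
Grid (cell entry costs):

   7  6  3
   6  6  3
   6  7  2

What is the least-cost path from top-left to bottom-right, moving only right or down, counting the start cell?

One optimal route is r0c0 r0c1 r0c2 r1c2 r2c2.
Its cost is 7 + 6 + 3 + 3 + 2 = 21.

21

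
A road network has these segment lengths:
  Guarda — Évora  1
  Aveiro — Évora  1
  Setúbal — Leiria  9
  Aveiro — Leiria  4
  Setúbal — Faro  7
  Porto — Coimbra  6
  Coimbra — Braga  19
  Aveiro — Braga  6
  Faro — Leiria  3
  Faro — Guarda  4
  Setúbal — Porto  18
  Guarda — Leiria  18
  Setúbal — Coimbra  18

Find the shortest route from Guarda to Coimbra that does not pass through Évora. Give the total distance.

29

A few of the Guarda→Coimbra routes:
Guarda → Faro → Setúbal → Porto → Coimbra: 4 + 7 + 18 + 6 = 35
Guarda → Faro → Setúbal → Coimbra: 4 + 7 + 18 = 29
Guarda → Faro → Leiria → Setúbal → Coimbra: 4 + 3 + 9 + 18 = 34
Guarda → Faro → Leiria → Aveiro → Braga → Coimbra: 4 + 3 + 4 + 6 + 19 = 36
Best route has total 29.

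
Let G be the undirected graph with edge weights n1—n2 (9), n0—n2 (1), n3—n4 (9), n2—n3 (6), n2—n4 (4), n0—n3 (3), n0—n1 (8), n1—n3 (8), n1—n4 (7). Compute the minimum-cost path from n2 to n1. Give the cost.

9

A few of the n2→n1 routes:
n2 → n1: 9
n2 → n3 → n1: 6 + 8 = 14
n2 → n0 → n3 → n1: 1 + 3 + 8 = 12
n2 → n3 → n0 → n1: 6 + 3 + 8 = 17
n2 → n4 → n1: 4 + 7 = 11
n2 → n0 → n1: 1 + 8 = 9
The minimum is 9.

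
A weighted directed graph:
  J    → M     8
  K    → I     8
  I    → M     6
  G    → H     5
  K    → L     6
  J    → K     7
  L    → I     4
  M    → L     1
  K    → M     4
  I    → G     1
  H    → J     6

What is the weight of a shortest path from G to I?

Routes from G to I:
G→H→J→K→M→L→I: 5 + 6 + 7 + 4 + 1 + 4 = 27
G→H→J→K→I: 5 + 6 + 7 + 8 = 26
G→H→J→M→L→I: 5 + 6 + 8 + 1 + 4 = 24
G→H→J→K→L→I: 5 + 6 + 7 + 6 + 4 = 28
Best route has total 24.

24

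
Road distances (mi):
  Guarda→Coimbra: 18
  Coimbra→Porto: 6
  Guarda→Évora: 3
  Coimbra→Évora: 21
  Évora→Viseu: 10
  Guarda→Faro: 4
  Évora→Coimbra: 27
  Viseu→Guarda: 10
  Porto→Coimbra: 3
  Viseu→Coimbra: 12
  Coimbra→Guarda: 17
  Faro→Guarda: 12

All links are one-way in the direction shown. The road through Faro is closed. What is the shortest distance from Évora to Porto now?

28

Paths from Évora to Porto avoiding Faro:
Évora→Viseu→Guarda→Coimbra→Porto: 10 + 10 + 18 + 6 = 44
Évora→Coimbra→Porto: 27 + 6 = 33
Évora→Viseu→Coimbra→Porto: 10 + 12 + 6 = 28
Shortest: 28 mi.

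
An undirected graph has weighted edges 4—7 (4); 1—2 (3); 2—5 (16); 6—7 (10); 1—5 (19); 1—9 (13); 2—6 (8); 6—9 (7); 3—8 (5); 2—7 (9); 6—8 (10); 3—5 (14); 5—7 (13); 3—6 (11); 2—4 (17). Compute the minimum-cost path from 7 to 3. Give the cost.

21

Comparing a few candidate routes:
7-6-8-3: 10 + 10 + 5 = 25
7-2-6-8-3: 9 + 8 + 10 + 5 = 32
7-5-3: 13 + 14 = 27
7-6-3: 10 + 11 = 21
7-2-5-3: 9 + 16 + 14 = 39
7-2-6-3: 9 + 8 + 11 = 28
Shortest: 21.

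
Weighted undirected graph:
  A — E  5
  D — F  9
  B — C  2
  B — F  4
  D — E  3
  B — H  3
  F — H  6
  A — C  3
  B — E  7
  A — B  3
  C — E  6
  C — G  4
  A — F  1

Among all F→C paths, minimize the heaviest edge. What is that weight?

3

Comparing a few candidate routes:
F → B → C: max(4, 2) = 4
F → A → B → C: max(1, 3, 2) = 3
F → A → C: max(1, 3) = 3
The minimum achievable maximum is 3.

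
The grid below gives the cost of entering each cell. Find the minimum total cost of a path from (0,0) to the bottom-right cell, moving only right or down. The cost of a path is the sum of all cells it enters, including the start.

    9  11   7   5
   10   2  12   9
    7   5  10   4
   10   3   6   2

Path (0,0) (1,0) (1,1) (2,1) (3,1) (3,2) (3,3): 9 + 10 + 2 + 5 + 3 + 6 + 2 = 37.

37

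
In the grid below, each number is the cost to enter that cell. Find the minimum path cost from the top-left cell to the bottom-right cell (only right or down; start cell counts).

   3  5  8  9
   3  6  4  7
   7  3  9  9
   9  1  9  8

One optimal route is [0,0] -> [1,0] -> [1,1] -> [2,1] -> [3,1] -> [3,2] -> [3,3].
Its cost is 3 + 3 + 6 + 3 + 1 + 9 + 8 = 33.
(Top row then right column would cost 49.)

33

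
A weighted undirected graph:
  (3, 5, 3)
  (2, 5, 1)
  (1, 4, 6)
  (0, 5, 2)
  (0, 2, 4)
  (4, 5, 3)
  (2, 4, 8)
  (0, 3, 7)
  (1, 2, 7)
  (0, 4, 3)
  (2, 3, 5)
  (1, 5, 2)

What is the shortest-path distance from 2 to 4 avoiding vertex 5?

7

Paths from 2 to 4 avoiding 5:
2 - 3 - 0 - 4: 5 + 7 + 3 = 15
2 - 4: 8
2 - 0 - 4: 4 + 3 = 7
2 - 1 - 4: 7 + 6 = 13
Best route has total 7.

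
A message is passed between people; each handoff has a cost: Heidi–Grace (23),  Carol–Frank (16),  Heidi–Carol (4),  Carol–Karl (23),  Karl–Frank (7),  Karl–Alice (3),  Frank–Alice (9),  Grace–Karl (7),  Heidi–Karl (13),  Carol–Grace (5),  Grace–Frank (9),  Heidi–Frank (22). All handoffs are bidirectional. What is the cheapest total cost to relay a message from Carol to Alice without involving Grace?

20

Checking several routes:
Carol → Frank → Alice: 16 + 9 = 25
Carol → Heidi → Karl → Alice: 4 + 13 + 3 = 20
Carol → Karl → Alice: 23 + 3 = 26
Carol → Heidi → Karl → Frank → Alice: 4 + 13 + 7 + 9 = 33
Carol → Frank → Karl → Alice: 16 + 7 + 3 = 26
Carol → Heidi → Frank → Alice: 4 + 22 + 9 = 35
The minimum is 20.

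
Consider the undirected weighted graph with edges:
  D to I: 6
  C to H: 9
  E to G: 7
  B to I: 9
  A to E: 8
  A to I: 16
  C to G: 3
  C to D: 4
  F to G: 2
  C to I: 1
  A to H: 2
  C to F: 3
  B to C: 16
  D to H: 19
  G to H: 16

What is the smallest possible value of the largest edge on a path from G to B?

Checking several routes:
G → C → D → I → B: max(3, 4, 6, 9) = 9
G → E → A → H → C → I → B: max(7, 8, 2, 9, 1, 9) = 9
G → F → C → D → I → B: max(2, 3, 4, 6, 9) = 9
G → E → A → H → C → D → I → B: max(7, 8, 2, 9, 4, 6, 9) = 9
G → C → I → B: max(3, 1, 9) = 9
Best route has worst link 9.

9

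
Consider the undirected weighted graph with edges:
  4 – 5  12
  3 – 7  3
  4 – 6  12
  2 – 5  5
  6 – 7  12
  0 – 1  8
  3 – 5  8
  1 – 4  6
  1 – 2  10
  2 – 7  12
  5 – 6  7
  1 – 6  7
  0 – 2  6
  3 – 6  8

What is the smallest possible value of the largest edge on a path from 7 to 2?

Checking several routes:
7 -> 3 -> 5 -> 6 -> 1 -> 0 -> 2: max(3, 8, 7, 7, 8, 6) = 8
7 -> 3 -> 5 -> 2: max(3, 8, 5) = 8
7 -> 3 -> 6 -> 1 -> 0 -> 2: max(3, 8, 7, 8, 6) = 8
7 -> 3 -> 6 -> 1 -> 2: max(3, 8, 7, 10) = 10
7 -> 3 -> 6 -> 5 -> 2: max(3, 8, 7, 5) = 8
Smallest bottleneck: 8.

8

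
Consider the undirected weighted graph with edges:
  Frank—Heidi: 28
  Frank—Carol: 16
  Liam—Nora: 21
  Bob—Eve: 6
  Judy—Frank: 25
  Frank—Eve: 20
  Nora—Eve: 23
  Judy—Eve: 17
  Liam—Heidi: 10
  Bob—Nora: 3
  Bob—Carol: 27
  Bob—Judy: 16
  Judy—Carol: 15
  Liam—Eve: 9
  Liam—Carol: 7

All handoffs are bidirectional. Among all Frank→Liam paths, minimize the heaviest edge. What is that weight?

16

Comparing a few candidate routes:
Frank → Carol → Judy → Bob → Eve → Liam: max(16, 15, 16, 6, 9) = 16
Frank → Carol → Liam: max(16, 7) = 16
Frank → Eve → Liam: max(20, 9) = 20
Frank → Carol → Judy → Eve → Liam: max(16, 15, 17, 9) = 17
Frank → Eve → Judy → Carol → Liam: max(20, 17, 15, 7) = 20
Frank → Eve → Bob → Judy → Carol → Liam: max(20, 6, 16, 15, 7) = 20
Best route has worst link 16.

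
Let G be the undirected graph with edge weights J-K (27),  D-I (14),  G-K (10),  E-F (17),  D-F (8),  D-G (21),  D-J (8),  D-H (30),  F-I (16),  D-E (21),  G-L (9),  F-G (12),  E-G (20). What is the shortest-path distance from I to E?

Some routes from I to E:
I→F→E: 16 + 17 = 33
I→D→F→E: 14 + 8 + 17 = 39
I→F→D→E: 16 + 8 + 21 = 45
I→F→G→E: 16 + 12 + 20 = 48
I→D→E: 14 + 21 = 35
The minimum is 33.

33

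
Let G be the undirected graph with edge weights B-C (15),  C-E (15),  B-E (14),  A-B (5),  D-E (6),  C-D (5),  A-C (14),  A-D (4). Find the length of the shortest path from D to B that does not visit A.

20

Candidate routes:
D → C → B: 5 + 15 = 20
D → E → B: 6 + 14 = 20
D → E → C → B: 6 + 15 + 15 = 36
D → C → E → B: 5 + 15 + 14 = 34
Shortest: 20.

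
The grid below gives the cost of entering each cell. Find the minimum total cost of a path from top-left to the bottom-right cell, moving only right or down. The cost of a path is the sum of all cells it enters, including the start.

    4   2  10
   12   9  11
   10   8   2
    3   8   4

29

Path [0,0] → [0,1] → [1,1] → [2,1] → [2,2] → [3,2]: 4 + 2 + 9 + 8 + 2 + 4 = 29.
(Top row then right column would cost 33.)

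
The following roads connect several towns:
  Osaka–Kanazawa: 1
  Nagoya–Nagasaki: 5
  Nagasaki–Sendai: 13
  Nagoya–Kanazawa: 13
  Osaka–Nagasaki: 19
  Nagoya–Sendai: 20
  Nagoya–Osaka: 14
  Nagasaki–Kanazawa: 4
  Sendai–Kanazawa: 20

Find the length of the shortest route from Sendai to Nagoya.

Checking several routes:
Sendai-Nagoya: 20
Sendai-Kanazawa-Nagasaki-Nagoya: 20 + 4 + 5 = 29
Sendai-Nagasaki-Kanazawa-Nagoya: 13 + 4 + 13 = 30
Sendai-Nagasaki-Nagoya: 13 + 5 = 18
Best route has total 18.

18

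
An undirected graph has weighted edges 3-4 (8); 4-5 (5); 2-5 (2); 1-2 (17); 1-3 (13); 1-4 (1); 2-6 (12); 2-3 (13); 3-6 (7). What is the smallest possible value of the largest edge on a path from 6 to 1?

A few of the 6→1 routes:
6-3-4-1: max(7, 8, 1) = 8
6-3-1: max(7, 13) = 13
6-2-5-4-1: max(12, 2, 5, 1) = 12
Best route has worst link 8.

8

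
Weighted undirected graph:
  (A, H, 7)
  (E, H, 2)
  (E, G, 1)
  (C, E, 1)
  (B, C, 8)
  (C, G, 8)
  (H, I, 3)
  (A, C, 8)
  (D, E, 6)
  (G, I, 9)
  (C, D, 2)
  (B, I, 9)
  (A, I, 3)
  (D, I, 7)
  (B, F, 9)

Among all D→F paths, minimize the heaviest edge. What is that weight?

9

Comparing a few candidate routes:
D-I-B-F: max(7, 9, 9) = 9
D-I-H-A-C-B-F: max(7, 3, 7, 8, 8, 9) = 9
D-I-H-E-G-C-B-F: max(7, 3, 2, 1, 8, 8, 9) = 9
D-I-H-E-C-B-F: max(7, 3, 2, 1, 8, 9) = 9
The minimum achievable maximum is 9.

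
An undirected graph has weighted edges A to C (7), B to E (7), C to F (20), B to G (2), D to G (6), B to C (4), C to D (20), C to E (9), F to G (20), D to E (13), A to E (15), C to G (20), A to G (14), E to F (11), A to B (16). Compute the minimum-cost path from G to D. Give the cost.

Comparing a few candidate routes:
G-B-C-D: 2 + 4 + 20 = 26
G-D: 6
G-B-E-D: 2 + 7 + 13 = 22
The minimum is 6.

6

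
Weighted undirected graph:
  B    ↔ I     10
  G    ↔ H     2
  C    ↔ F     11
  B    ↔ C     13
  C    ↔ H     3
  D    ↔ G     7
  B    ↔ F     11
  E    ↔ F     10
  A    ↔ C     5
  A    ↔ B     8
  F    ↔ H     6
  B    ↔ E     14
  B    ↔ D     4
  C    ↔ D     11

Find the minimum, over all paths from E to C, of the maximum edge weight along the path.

Some routes from E to C:
E → F → H → G → D → B → A → C: max(10, 6, 2, 7, 4, 8, 5) = 10
E → F → H → C: max(10, 6, 3) = 10
E → F → B → D → C: max(10, 11, 4, 11) = 11
E → F → B → D → G → H → C: max(10, 11, 4, 7, 2, 3) = 11
E → F → B → A → C: max(10, 11, 8, 5) = 11
E → F → C: max(10, 11) = 11
Smallest bottleneck: 10.

10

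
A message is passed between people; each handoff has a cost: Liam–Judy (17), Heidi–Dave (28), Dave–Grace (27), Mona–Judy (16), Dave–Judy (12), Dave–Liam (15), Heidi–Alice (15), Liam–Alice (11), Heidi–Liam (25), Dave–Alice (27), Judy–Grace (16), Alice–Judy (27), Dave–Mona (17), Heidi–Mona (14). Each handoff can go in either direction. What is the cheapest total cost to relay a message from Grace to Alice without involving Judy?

A few of the Grace→Alice routes:
Grace - Dave - Heidi - Alice: 27 + 28 + 15 = 70
Grace - Dave - Mona - Heidi - Alice: 27 + 17 + 14 + 15 = 73
Grace - Dave - Alice: 27 + 27 = 54
Grace - Dave - Liam - Heidi - Alice: 27 + 15 + 25 + 15 = 82
Grace - Dave - Liam - Alice: 27 + 15 + 11 = 53
Grace - Dave - Heidi - Liam - Alice: 27 + 28 + 25 + 11 = 91
Best route has total 53.

53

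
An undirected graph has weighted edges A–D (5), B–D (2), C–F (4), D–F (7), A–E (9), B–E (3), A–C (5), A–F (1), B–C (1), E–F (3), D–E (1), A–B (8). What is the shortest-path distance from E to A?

Comparing a few candidate routes:
E - D - A: 1 + 5 = 6
E - F - A: 3 + 1 = 4
E - D - B - C - F - A: 1 + 2 + 1 + 4 + 1 = 9
E - D - B - C - A: 1 + 2 + 1 + 5 = 9
E - D - F - A: 1 + 7 + 1 = 9
The minimum is 4.

4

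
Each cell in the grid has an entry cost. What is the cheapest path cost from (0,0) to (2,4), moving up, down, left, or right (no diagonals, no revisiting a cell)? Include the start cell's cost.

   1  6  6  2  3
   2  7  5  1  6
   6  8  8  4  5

25

Take r0c0→r0c1→r0c2→r0c3→r1c3→r2c3→r2c4 for a total of 1 + 6 + 6 + 2 + 1 + 4 + 5 = 25.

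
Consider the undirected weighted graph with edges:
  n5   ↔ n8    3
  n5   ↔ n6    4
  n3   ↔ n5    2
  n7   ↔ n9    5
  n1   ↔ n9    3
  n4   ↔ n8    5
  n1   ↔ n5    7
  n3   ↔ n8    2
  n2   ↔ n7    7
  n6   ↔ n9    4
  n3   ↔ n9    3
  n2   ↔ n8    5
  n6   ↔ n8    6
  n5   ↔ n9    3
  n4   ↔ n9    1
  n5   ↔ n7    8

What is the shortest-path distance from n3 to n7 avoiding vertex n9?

10

Candidate routes:
n3 - n5 - n6 - n8 - n2 - n7: 2 + 4 + 6 + 5 + 7 = 24
n3 - n5 - n8 - n2 - n7: 2 + 3 + 5 + 7 = 17
n3 - n8 - n6 - n5 - n7: 2 + 6 + 4 + 8 = 20
n3 - n5 - n7: 2 + 8 = 10
n3 - n8 - n5 - n7: 2 + 3 + 8 = 13
n3 - n8 - n2 - n7: 2 + 5 + 7 = 14
The minimum is 10.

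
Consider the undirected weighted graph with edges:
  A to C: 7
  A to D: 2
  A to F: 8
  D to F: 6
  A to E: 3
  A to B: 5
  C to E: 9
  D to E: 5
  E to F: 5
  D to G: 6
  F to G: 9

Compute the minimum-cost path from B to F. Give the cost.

13

Some routes from B to F:
B - A - E - F: 5 + 3 + 5 = 13
B - A - F: 5 + 8 = 13
B - A - D - F: 5 + 2 + 6 = 13
Best route has total 13.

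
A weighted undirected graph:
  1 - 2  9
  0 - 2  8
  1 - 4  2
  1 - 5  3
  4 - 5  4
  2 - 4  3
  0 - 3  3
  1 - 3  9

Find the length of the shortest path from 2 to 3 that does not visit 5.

Routes from 2 to 3 avoiding 5:
2 - 4 - 1 - 3: 3 + 2 + 9 = 14
2 - 1 - 3: 9 + 9 = 18
2 - 0 - 3: 8 + 3 = 11
Best route has total 11.

11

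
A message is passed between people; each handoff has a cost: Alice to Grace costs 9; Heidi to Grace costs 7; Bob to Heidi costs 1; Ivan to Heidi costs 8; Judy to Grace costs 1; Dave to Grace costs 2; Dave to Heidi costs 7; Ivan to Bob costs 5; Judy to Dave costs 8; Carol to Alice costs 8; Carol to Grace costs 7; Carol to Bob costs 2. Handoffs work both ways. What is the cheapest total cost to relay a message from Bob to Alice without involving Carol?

17

Candidate routes:
Bob→Heidi→Dave→Judy→Grace→Alice: 1 + 7 + 8 + 1 + 9 = 26
Bob→Heidi→Dave→Grace→Alice: 1 + 7 + 2 + 9 = 19
Bob→Heidi→Grace→Alice: 1 + 7 + 9 = 17
Bob→Ivan→Heidi→Grace→Alice: 5 + 8 + 7 + 9 = 29
Bob→Ivan→Heidi→Dave→Judy→Grace→Alice: 5 + 8 + 7 + 8 + 1 + 9 = 38
Bob→Ivan→Heidi→Dave→Grace→Alice: 5 + 8 + 7 + 2 + 9 = 31
Shortest: 17.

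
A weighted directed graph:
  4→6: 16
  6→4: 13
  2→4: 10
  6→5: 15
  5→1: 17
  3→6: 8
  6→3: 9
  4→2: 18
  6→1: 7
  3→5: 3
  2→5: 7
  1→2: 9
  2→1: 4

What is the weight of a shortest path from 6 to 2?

16

Comparing a few candidate routes:
6-4-2: 13 + 18 = 31
6-1-2: 7 + 9 = 16
6-3-5-1-2: 9 + 3 + 17 + 9 = 38
Best route has total 16.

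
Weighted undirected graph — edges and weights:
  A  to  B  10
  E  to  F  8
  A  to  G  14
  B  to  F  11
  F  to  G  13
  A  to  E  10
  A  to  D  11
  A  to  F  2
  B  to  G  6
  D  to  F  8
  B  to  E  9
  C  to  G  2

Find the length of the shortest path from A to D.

Some routes from A to D:
A→F→D: 2 + 8 = 10
A→E→F→D: 10 + 8 + 8 = 26
A→B→E→F→D: 10 + 9 + 8 + 8 = 35
A→B→F→D: 10 + 11 + 8 = 29
A→D: 11
The minimum is 10.

10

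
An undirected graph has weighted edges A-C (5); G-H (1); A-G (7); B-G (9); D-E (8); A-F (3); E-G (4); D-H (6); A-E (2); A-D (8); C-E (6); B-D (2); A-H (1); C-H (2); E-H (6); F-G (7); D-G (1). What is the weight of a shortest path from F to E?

Comparing a few candidate routes:
F → A → H → E: 3 + 1 + 6 = 10
F → A → H → G → E: 3 + 1 + 1 + 4 = 9
F → A → E: 3 + 2 = 5
Shortest: 5.

5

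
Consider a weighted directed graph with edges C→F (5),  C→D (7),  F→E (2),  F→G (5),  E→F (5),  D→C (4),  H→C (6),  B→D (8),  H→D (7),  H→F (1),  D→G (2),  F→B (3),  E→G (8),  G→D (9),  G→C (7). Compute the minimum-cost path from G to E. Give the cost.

Candidate routes:
G → C → F → E: 7 + 5 + 2 = 14
G → D → C → F → E: 9 + 4 + 5 + 2 = 20
Best route has total 14.

14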